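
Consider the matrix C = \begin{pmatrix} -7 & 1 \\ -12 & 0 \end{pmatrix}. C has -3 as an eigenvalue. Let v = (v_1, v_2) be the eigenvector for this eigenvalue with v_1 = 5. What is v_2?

20

C + 3I = [[-4, 1], [-12, 3]].
Solving (C + 3I)v = 0 gives the eigenspace spanned by (5, 20).
With v_1 = 5, v = (5, 20), so v_2 = 20.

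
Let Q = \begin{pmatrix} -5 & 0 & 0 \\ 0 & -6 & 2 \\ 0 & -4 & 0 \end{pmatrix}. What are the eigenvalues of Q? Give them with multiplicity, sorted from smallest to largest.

Characteristic polynomial: p(λ) = λ^3 + 11λ^2 + 38λ + 40 = (λ + 2)(λ + 4)(λ + 5).
Roots (with multiplicity): -5, -4, -2.

-5, -4, -2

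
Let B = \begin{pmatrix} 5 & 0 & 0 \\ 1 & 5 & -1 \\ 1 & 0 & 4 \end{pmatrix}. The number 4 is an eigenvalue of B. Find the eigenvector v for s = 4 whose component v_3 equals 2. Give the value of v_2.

2

B − 4I = [[1, 0, 0], [1, 1, -1], [1, 0, 0]].
Solving (B − 4I)v = 0 gives the eigenspace spanned by (0, 2, 2).
With v_3 = 2, v = (0, 2, 2), so v_2 = 2.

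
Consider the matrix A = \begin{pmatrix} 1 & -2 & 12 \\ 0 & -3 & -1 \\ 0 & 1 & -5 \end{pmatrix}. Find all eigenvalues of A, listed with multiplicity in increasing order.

Characteristic polynomial: p(μ) = μ^3 + 7μ^2 + 8μ - 16 = (μ - 1)(μ + 4)^2.
Roots (with multiplicity): -4, -4, 1.

-4, -4, 1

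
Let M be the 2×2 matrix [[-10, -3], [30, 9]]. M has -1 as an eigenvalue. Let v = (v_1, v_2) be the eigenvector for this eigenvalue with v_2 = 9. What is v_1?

-3

M + 1I = [[-9, -3], [30, 10]].
Solving (M + 1I)v = 0 gives the eigenspace spanned by (-3, 9).
With v_2 = 9, v = (-3, 9), so v_1 = -3.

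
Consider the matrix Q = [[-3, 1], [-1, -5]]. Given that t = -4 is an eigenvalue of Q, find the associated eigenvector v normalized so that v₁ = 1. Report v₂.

-1

Q + 4I = [[1, 1], [-1, -1]].
Solving (Q + 4I)v = 0 gives the eigenspace spanned by (1, -1).
With v₁ = 1, v = (1, -1), so v₂ = -1.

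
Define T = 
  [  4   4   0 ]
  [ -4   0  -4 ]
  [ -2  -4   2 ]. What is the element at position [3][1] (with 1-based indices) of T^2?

Characteristic polynomial: λ^3 - 6λ^2 + 8λ = λ(λ - 4)(λ - 2), so the eigenvalues are 0, 2, 4.
λ=2: eigenvector (4, -2, -3).
λ=0: eigenvector (-1, 1, 1).
λ=4: eigenvector (-1, 0, 1).
P = [[4, -1, -1], [-2, 1, 0], [-3, 1, 1]], D = diag(2, 0, 4), P⁻¹ = [[1, 0, 1], [2, 1, 2], [1, -1, 2]].
T² = P·diag(4, 0, 16)·P⁻¹ = [[0, 16, -16], [-8, 0, -8], [4, -16, 20]].
The requested entry is 4.

4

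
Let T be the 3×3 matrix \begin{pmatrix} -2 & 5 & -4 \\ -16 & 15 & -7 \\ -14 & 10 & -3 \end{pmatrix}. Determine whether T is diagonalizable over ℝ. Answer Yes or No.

Characteristic polynomial: p(r) = r^3 - 10r^2 + 25r = r(r - 5)^2.
r = 5 has algebraic multiplicity 2; rank(T − 5I) = 2, so geometric multiplicity = 1.
Geometric multiplicity < algebraic multiplicity, so T is not diagonalizable.

No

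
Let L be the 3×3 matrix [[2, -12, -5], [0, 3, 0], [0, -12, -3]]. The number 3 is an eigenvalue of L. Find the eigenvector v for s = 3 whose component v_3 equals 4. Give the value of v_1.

L − 3I = [[-1, -12, -5], [0, 0, 0], [0, -12, -6]].
Solving (L − 3I)v = 0 gives the eigenspace spanned by (4, -2, 4).
With v_3 = 4, v = (4, -2, 4), so v_1 = 4.

4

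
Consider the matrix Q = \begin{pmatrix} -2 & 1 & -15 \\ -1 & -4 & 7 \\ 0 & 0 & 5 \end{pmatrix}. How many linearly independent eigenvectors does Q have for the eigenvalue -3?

1

Q + 3I = [[1, 1, -15], [-1, -1, 7], [0, 0, 8]].
This matrix has rank 2, so its null space has dimension 3 − 2 = 1.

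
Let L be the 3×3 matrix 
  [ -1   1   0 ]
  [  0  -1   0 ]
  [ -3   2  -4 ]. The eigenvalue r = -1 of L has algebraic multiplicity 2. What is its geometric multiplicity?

1

L + 1I = [[0, 1, 0], [0, 0, 0], [-3, 2, -3]].
This matrix has rank 2, so its null space has dimension 3 − 2 = 1.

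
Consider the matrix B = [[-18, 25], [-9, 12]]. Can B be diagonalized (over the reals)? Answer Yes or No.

No

Characteristic polynomial: p(λ) = λ^2 + 6λ + 9 = (λ + 3)^2.
λ = -3 has algebraic multiplicity 2; rank(B + 3I) = 1, so geometric multiplicity = 1.
Geometric multiplicity < algebraic multiplicity, so B is not diagonalizable.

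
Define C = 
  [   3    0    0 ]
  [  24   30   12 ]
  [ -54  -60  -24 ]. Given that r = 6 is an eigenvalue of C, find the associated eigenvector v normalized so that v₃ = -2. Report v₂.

1

C − 6I = [[-3, 0, 0], [24, 24, 12], [-54, -60, -30]].
Solving (C − 6I)v = 0 gives the eigenspace spanned by (0, 1, -2).
With v₃ = -2, v = (0, 1, -2), so v₂ = 1.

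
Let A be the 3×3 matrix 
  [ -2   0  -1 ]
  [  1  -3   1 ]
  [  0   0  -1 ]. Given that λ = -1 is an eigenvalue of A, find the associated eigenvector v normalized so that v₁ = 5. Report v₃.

A + 1I = [[-1, 0, -1], [1, -2, 1], [0, 0, 0]].
Solving (A + 1I)v = 0 gives the eigenspace spanned by (5, 0, -5).
With v₁ = 5, v = (5, 0, -5), so v₃ = -5.

-5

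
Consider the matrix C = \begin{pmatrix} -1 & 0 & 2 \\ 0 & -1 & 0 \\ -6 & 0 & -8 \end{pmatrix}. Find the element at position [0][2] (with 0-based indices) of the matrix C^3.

Characteristic polynomial: s^3 + 10s^2 + 29s + 20 = (s + 1)(s + 4)(s + 5), so the eigenvalues are -5, -4, -1.
s=-1: eigenvector (0, 1, 0).
s=-5: eigenvector (1, 0, -2).
s=-4: eigenvector (2, 0, -3).
P = [[0, 1, 2], [1, 0, 0], [0, -2, -3]], D = diag(-1, -5, -4), P⁻¹ = [[0, 1, 0], [-3, 0, -2], [2, 0, 1]].
C³ = P·diag(-1, -125, -64)·P⁻¹ = [[119, 0, 122], [0, -1, 0], [-366, 0, -308]].
The requested entry is 122.

122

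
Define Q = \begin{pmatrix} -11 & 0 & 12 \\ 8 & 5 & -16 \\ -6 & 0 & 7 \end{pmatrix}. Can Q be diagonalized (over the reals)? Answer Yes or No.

Yes

Characteristic polynomial: p(r) = r^3 - r^2 - 25r + 25 = (r - 5)(r - 1)(r + 5).
All 3 eigenvalues are distinct, so Q is diagonalizable.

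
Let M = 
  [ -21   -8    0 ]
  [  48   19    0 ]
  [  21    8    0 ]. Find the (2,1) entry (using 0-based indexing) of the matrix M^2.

Characteristic polynomial: μ^3 + 2μ^2 - 15μ = μ(μ - 3)(μ + 5), so the eigenvalues are -5, 0, 3.
μ=3: eigenvector (1, -3, -1).
μ=-5: eigenvector (1, -2, -1).
μ=0: eigenvector (0, 0, 1).
P = [[1, 1, 0], [-3, -2, 0], [-1, -1, 1]], D = diag(3, -5, 0), P⁻¹ = [[-2, -1, 0], [3, 1, 0], [1, 0, 1]].
M² = P·diag(9, 25, 0)·P⁻¹ = [[57, 16, 0], [-96, -23, 0], [-57, -16, 0]].
The requested entry is -16.

-16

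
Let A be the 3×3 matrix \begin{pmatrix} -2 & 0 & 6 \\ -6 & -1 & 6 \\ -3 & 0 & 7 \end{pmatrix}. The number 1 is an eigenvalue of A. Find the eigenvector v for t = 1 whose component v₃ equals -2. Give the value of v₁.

A − 1I = [[-3, 0, 6], [-6, -2, 6], [-3, 0, 6]].
Solving (A − 1I)v = 0 gives the eigenspace spanned by (-4, 6, -2).
With v₃ = -2, v = (-4, 6, -2), so v₁ = -4.

-4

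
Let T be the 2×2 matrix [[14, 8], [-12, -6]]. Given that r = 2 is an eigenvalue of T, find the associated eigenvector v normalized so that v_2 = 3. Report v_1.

T − 2I = [[12, 8], [-12, -8]].
Solving (T − 2I)v = 0 gives the eigenspace spanned by (-2, 3).
With v_2 = 3, v = (-2, 3), so v_1 = -2.

-2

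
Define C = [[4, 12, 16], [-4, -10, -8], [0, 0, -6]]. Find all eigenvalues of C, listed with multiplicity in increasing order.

Characteristic polynomial: p(t) = t^3 + 12t^2 + 44t + 48 = (t + 2)(t + 4)(t + 6).
Roots (with multiplicity): -6, -4, -2.

-6, -4, -2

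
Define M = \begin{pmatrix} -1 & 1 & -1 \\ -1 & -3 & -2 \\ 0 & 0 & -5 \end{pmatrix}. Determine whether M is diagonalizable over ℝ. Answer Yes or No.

No

Characteristic polynomial: p(t) = t^3 + 9t^2 + 24t + 20 = (t + 2)^2(t + 5).
t = -2 has algebraic multiplicity 2; rank(M + 2I) = 2, so geometric multiplicity = 1.
Geometric multiplicity < algebraic multiplicity, so M is not diagonalizable.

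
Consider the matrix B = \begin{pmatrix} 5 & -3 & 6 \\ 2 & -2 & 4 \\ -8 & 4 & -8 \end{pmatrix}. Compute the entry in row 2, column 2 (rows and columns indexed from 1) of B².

Characteristic polynomial: μ^3 + 5μ^2 + 4μ = μ(μ + 1)(μ + 4), so the eigenvalues are -4, -1, 0.
μ=-1: eigenvector (1, 2, 0).
μ=-4: eigenvector (1, 1, -1).
μ=0: eigenvector (0, 2, 1).
P = [[1, 1, 0], [2, 1, 2], [0, -1, 1]], D = diag(-1, -4, 0), P⁻¹ = [[3, -1, 2], [-2, 1, -2], [-2, 1, -1]].
B² = P·diag(1, 16, 0)·P⁻¹ = [[-29, 15, -30], [-26, 14, -28], [32, -16, 32]].
The requested entry is 14.

14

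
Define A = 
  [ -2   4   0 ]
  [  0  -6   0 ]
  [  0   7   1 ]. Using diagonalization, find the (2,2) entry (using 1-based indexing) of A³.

-216

Characteristic polynomial: λ^3 + 7λ^2 + 4λ - 12 = (λ - 1)(λ + 2)(λ + 6), so the eigenvalues are -6, -2, 1.
λ=-2: eigenvector (1, 0, 0).
λ=-6: eigenvector (-1, 1, -1).
λ=1: eigenvector (0, 0, 1).
P = [[1, -1, 0], [0, 1, 0], [0, -1, 1]], D = diag(-2, -6, 1), P⁻¹ = [[1, 1, 0], [0, 1, 0], [0, 1, 1]].
A³ = P·diag(-8, -216, 1)·P⁻¹ = [[-8, 208, 0], [0, -216, 0], [0, 217, 1]].
The requested entry is -216.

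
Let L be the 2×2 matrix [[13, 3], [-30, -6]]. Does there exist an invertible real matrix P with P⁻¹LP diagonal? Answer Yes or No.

Yes

Characteristic polynomial: p(r) = r^2 - 7r + 12 = (r - 4)(r - 3).
All 2 eigenvalues are distinct, so L is diagonalizable.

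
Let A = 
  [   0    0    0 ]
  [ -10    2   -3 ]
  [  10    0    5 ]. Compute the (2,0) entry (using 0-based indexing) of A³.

Characteristic polynomial: λ^3 - 7λ^2 + 10λ = λ(λ - 5)(λ - 2), so the eigenvalues are 0, 2, 5.
λ=0: eigenvector (1, 2, -2).
λ=2: eigenvector (0, 1, 0).
λ=5: eigenvector (0, -1, 1).
P = [[1, 0, 0], [2, 1, -1], [-2, 0, 1]], D = diag(0, 2, 5), P⁻¹ = [[1, 0, 0], [0, 1, 1], [2, 0, 1]].
A³ = P·diag(0, 8, 125)·P⁻¹ = [[0, 0, 0], [-250, 8, -117], [250, 0, 125]].
The requested entry is 250.

250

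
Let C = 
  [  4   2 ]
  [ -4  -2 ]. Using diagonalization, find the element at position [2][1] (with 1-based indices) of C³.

-16

Characteristic polynomial: λ^2 - 2λ = λ(λ - 2), so the eigenvalues are 0, 2.
λ=2: eigenvector (1, -1).
λ=0: eigenvector (-1, 2).
P = [[1, -1], [-1, 2]], D = diag(2, 0), P⁻¹ = [[2, 1], [1, 1]].
C³ = P·diag(8, 0)·P⁻¹ = [[16, 8], [-16, -8]].
The requested entry is -16.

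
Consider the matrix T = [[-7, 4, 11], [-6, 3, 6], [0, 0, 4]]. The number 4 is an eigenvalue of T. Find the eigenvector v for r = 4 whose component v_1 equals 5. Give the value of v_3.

T − 4I = [[-11, 4, 11], [-6, -1, 6], [0, 0, 0]].
Solving (T − 4I)v = 0 gives the eigenspace spanned by (5, 0, 5).
With v_1 = 5, v = (5, 0, 5), so v_3 = 5.

5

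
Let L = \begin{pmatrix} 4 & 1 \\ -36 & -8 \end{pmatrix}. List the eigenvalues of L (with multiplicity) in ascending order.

-2, -2

Characteristic polynomial: p(t) = t^2 + 4t + 4 = (t + 2)^2.
Roots (with multiplicity): -2, -2.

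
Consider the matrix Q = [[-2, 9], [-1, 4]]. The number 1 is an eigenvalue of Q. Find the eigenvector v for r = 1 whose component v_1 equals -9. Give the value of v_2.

Q − 1I = [[-3, 9], [-1, 3]].
Solving (Q − 1I)v = 0 gives the eigenspace spanned by (-9, -3).
With v_1 = -9, v = (-9, -3), so v_2 = -3.

-3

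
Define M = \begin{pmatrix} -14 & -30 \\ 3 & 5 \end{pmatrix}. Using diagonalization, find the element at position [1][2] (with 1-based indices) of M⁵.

-63030

Characteristic polynomial: s^2 + 9s + 20 = (s + 4)(s + 5), so the eigenvalues are -5, -4.
s=-5: eigenvector (10, -3).
s=-4: eigenvector (-3, 1).
P = [[10, -3], [-3, 1]], D = diag(-5, -4), P⁻¹ = [[1, 3], [3, 10]].
M⁵ = P·diag(-3125, -1024)·P⁻¹ = [[-22034, -63030], [6303, 17885]].
The requested entry is -63030.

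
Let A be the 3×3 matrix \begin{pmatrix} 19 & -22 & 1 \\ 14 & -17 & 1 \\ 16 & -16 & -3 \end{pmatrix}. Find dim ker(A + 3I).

A + 3I = [[22, -22, 1], [14, -14, 1], [16, -16, 0]].
This matrix has rank 2, so its null space has dimension 3 − 2 = 1.

1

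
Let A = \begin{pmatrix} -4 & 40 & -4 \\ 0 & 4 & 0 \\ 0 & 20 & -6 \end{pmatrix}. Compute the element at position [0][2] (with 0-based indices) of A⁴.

Characteristic polynomial: r^3 + 6r^2 - 16r - 96 = (r - 4)(r + 4)(r + 6), so the eigenvalues are -6, -4, 4.
r=-6: eigenvector (2, 0, 1).
r=4: eigenvector (4, 1, 2).
r=-4: eigenvector (1, 0, 0).
P = [[2, 4, 1], [0, 1, 0], [1, 2, 0]], D = diag(-6, 4, -4), P⁻¹ = [[0, -2, 1], [0, 1, 0], [1, 0, -2]].
A⁴ = P·diag(1296, 256, 256)·P⁻¹ = [[256, -4160, 2080], [0, 256, 0], [0, -2080, 1296]].
The requested entry is 2080.

2080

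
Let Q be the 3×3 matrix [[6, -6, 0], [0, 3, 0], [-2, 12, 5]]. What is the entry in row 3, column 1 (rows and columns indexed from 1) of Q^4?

Characteristic polynomial: s^3 - 14s^2 + 63s - 90 = (s - 6)(s - 5)(s - 3), so the eigenvalues are 3, 5, 6.
s=5: eigenvector (0, 0, 1).
s=3: eigenvector (2, 1, -4).
s=6: eigenvector (1, 0, -2).
P = [[0, 2, 1], [0, 1, 0], [1, -4, -2]], D = diag(5, 3, 6), P⁻¹ = [[2, 0, 1], [0, 1, 0], [1, -2, 0]].
Q⁴ = P·diag(625, 81, 1296)·P⁻¹ = [[1296, -2430, 0], [0, 81, 0], [-1342, 4860, 625]].
The requested entry is -1342.

-1342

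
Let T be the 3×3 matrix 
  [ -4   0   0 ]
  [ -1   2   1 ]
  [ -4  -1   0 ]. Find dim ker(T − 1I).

1

T − 1I = [[-5, 0, 0], [-1, 1, 1], [-4, -1, -1]].
This matrix has rank 2, so its null space has dimension 3 − 2 = 1.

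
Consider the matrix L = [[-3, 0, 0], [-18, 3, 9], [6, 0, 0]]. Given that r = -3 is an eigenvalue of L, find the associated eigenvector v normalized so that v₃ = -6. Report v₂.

L + 3I = [[0, 0, 0], [-18, 6, 9], [6, 0, 3]].
Solving (L + 3I)v = 0 gives the eigenspace spanned by (3, 18, -6).
With v₃ = -6, v = (3, 18, -6), so v₂ = 18.

18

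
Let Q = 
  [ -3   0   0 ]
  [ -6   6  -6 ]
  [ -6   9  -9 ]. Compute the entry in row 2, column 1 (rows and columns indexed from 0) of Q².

Characteristic polynomial: λ^3 + 6λ^2 + 9λ = λ(λ + 3)^2, so the eigenvalues are -3, -3, 0.
λ=0: eigenvector (0, 1, 1).
λ=-3: eigenvector (1, 2, 2).
λ=-3: eigenvector (0, 2, 3).
P = [[0, 1, 0], [1, 2, 2], [1, 2, 3]], D = diag(0, -3, -3), P⁻¹ = [[-2, 3, -2], [1, 0, 0], [0, -1, 1]].
Q² = P·diag(0, 9, 9)·P⁻¹ = [[9, 0, 0], [18, -18, 18], [18, -27, 27]].
The requested entry is -27.

-27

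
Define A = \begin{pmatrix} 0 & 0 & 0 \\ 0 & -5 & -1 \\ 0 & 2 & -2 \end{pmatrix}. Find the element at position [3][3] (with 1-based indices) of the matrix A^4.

Characteristic polynomial: t^3 + 7t^2 + 12t = t(t + 3)(t + 4), so the eigenvalues are -4, -3, 0.
t=0: eigenvector (1, 0, 0).
t=-4: eigenvector (0, 1, -1).
t=-3: eigenvector (0, -1, 2).
P = [[1, 0, 0], [0, 1, -1], [0, -1, 2]], D = diag(0, -4, -3), P⁻¹ = [[1, 0, 0], [0, 2, 1], [0, 1, 1]].
A⁴ = P·diag(0, 256, 81)·P⁻¹ = [[0, 0, 0], [0, 431, 175], [0, -350, -94]].
The requested entry is -94.

-94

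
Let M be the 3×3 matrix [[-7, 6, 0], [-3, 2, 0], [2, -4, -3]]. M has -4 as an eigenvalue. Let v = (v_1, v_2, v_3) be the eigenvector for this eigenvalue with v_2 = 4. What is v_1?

M + 4I = [[-3, 6, 0], [-3, 6, 0], [2, -4, 1]].
Solving (M + 4I)v = 0 gives the eigenspace spanned by (8, 4, 0).
With v_2 = 4, v = (8, 4, 0), so v_1 = 8.

8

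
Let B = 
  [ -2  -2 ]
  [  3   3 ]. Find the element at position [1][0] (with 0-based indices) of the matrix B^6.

3

Characteristic polynomial: λ^2 - λ = λ(λ - 1), so the eigenvalues are 0, 1.
λ=1: eigenvector (-2, 3).
λ=0: eigenvector (-1, 1).
P = [[-2, -1], [3, 1]], D = diag(1, 0), P⁻¹ = [[1, 1], [-3, -2]].
B⁶ = P·diag(1, 0)·P⁻¹ = [[-2, -2], [3, 3]].
The requested entry is 3.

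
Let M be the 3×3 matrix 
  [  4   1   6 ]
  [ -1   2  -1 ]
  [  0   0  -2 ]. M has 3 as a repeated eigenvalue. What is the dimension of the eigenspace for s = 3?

M − 3I = [[1, 1, 6], [-1, -1, -1], [0, 0, -5]].
This matrix has rank 2, so its null space has dimension 3 − 2 = 1.

1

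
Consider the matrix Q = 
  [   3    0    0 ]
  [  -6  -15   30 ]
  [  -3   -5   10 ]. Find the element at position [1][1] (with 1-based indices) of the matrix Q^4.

81

Characteristic polynomial: λ^3 + 2λ^2 - 15λ = λ(λ - 3)(λ + 5), so the eigenvalues are -5, 0, 3.
λ=3: eigenvector (1, -2, -1).
λ=-5: eigenvector (0, 3, 1).
λ=0: eigenvector (0, 2, 1).
P = [[1, 0, 0], [-2, 3, 2], [-1, 1, 1]], D = diag(3, -5, 0), P⁻¹ = [[1, 0, 0], [0, 1, -2], [1, -1, 3]].
Q⁴ = P·diag(81, 625, 0)·P⁻¹ = [[81, 0, 0], [-162, 1875, -3750], [-81, 625, -1250]].
The requested entry is 81.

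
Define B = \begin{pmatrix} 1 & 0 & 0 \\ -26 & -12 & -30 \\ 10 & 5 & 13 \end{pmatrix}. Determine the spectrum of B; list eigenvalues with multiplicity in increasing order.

Characteristic polynomial: p(λ) = λ^3 - 2λ^2 - 5λ + 6 = (λ - 3)(λ - 1)(λ + 2).
Roots (with multiplicity): -2, 1, 3.

-2, 1, 3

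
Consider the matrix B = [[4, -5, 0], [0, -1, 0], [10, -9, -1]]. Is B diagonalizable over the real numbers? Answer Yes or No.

No

Characteristic polynomial: p(λ) = λ^3 - 2λ^2 - 7λ - 4 = (λ - 4)(λ + 1)^2.
λ = -1 has algebraic multiplicity 2; rank(B + 1I) = 2, so geometric multiplicity = 1.
Geometric multiplicity < algebraic multiplicity, so B is not diagonalizable.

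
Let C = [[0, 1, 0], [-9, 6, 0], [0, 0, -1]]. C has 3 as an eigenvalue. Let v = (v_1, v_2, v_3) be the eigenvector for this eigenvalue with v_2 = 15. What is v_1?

5

C − 3I = [[-3, 1, 0], [-9, 3, 0], [0, 0, -4]].
Solving (C − 3I)v = 0 gives the eigenspace spanned by (5, 15, 0).
With v_2 = 15, v = (5, 15, 0), so v_1 = 5.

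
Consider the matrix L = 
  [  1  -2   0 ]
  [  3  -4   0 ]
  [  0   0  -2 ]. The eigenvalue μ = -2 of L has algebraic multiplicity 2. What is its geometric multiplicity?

2

L + 2I = [[3, -2, 0], [3, -2, 0], [0, 0, 0]].
This matrix has rank 1, so its null space has dimension 3 − 1 = 2.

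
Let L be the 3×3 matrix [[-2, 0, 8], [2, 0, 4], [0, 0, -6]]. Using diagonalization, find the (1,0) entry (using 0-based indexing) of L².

Characteristic polynomial: λ^3 + 8λ^2 + 12λ = λ(λ + 2)(λ + 6), so the eigenvalues are -6, -2, 0.
λ=-2: eigenvector (1, -1, 0).
λ=-6: eigenvector (-2, 0, 1).
λ=0: eigenvector (0, 1, 0).
P = [[1, -2, 0], [-1, 0, 1], [0, 1, 0]], D = diag(-2, -6, 0), P⁻¹ = [[1, 0, 2], [0, 0, 1], [1, 1, 2]].
L² = P·diag(4, 36, 0)·P⁻¹ = [[4, 0, -64], [-4, 0, -8], [0, 0, 36]].
The requested entry is -4.

-4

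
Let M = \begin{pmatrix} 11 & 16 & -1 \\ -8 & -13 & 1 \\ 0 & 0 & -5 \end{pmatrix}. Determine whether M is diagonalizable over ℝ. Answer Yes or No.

No

Characteristic polynomial: p(μ) = μ^3 + 7μ^2 - 5μ - 75 = (μ - 3)(μ + 5)^2.
μ = -5 has algebraic multiplicity 2; rank(M + 5I) = 2, so geometric multiplicity = 1.
Geometric multiplicity < algebraic multiplicity, so M is not diagonalizable.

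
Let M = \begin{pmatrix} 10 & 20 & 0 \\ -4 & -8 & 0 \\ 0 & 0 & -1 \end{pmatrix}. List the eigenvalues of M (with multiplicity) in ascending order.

Characteristic polynomial: p(μ) = μ^3 - μ^2 - 2μ = μ(μ - 2)(μ + 1).
Roots (with multiplicity): -1, 0, 2.

-1, 0, 2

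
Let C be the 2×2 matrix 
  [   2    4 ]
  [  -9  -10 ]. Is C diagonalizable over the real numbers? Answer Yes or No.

Characteristic polynomial: p(s) = s^2 + 8s + 16 = (s + 4)^2.
s = -4 has algebraic multiplicity 2; rank(C + 4I) = 1, so geometric multiplicity = 1.
Geometric multiplicity < algebraic multiplicity, so C is not diagonalizable.

No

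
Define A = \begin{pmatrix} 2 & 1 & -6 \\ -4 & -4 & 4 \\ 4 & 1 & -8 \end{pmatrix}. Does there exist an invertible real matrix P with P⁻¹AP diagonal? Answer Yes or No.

No

Characteristic polynomial: p(t) = t^3 + 10t^2 + 32t + 32 = (t + 2)(t + 4)^2.
t = -4 has algebraic multiplicity 2; rank(A + 4I) = 2, so geometric multiplicity = 1.
Geometric multiplicity < algebraic multiplicity, so A is not diagonalizable.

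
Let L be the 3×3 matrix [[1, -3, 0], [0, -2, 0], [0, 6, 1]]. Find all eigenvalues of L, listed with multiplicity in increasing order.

Characteristic polynomial: p(s) = s^3 - 3s + 2 = (s - 1)^2(s + 2).
Roots (with multiplicity): -2, 1, 1.

-2, 1, 1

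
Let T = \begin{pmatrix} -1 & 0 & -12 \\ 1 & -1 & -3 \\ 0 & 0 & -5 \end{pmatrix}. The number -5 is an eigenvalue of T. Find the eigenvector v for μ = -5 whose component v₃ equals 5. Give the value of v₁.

15

T + 5I = [[4, 0, -12], [1, 4, -3], [0, 0, 0]].
Solving (T + 5I)v = 0 gives the eigenspace spanned by (15, 0, 5).
With v₃ = 5, v = (15, 0, 5), so v₁ = 15.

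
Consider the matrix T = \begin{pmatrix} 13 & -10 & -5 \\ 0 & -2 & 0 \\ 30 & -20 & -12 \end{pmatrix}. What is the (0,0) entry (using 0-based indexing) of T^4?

211

Characteristic polynomial: s^3 + s^2 - 8s - 12 = (s - 3)(s + 2)^2, so the eigenvalues are -2, -2, 3.
s=3: eigenvector (1, 0, 2).
s=-2: eigenvector (0, 1, -2).
s=-2: eigenvector (1, 0, 3).
P = [[1, 0, 1], [0, 1, 0], [2, -2, 3]], D = diag(3, -2, -2), P⁻¹ = [[3, -2, -1], [0, 1, 0], [-2, 2, 1]].
T⁴ = P·diag(81, 16, 16)·P⁻¹ = [[211, -130, -65], [0, 16, 0], [390, -260, -114]].
The requested entry is 211.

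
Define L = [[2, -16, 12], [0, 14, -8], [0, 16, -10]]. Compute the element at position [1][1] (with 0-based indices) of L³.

Characteristic polynomial: μ^3 - 6μ^2 - 4μ + 24 = (μ - 6)(μ - 2)(μ + 2), so the eigenvalues are -2, 2, 6.
μ=2: eigenvector (1, 0, 0).
μ=6: eigenvector (-1, 1, 1).
μ=-2: eigenvector (-2, 1, 2).
P = [[1, -1, -2], [0, 1, 1], [0, 1, 2]], D = diag(2, 6, -2), P⁻¹ = [[1, 0, 1], [0, 2, -1], [0, -1, 1]].
L³ = P·diag(8, 216, -8)·P⁻¹ = [[8, -448, 240], [0, 440, -224], [0, 448, -232]].
The requested entry is 440.

440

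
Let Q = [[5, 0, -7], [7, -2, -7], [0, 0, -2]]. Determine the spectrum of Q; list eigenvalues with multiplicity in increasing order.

-2, -2, 5

Characteristic polynomial: p(t) = t^3 - t^2 - 16t - 20 = (t - 5)(t + 2)^2.
Roots (with multiplicity): -2, -2, 5.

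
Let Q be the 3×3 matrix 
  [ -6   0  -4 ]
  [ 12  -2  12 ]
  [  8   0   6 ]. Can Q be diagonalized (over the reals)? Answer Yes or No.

Yes

Characteristic polynomial: p(λ) = λ^3 + 2λ^2 - 4λ - 8 = (λ - 2)(λ + 2)^2.
λ = -2 has algebraic multiplicity 2; rank(Q + 2I) = 1, so geometric multiplicity = 2.
Every eigenvalue has geometric = algebraic multiplicity, so Q is diagonalizable.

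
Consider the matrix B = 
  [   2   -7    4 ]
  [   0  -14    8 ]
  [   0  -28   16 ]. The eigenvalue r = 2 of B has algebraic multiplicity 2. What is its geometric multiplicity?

B − 2I = [[0, -7, 4], [0, -16, 8], [0, -28, 14]].
This matrix has rank 2, so its null space has dimension 3 − 2 = 1.

1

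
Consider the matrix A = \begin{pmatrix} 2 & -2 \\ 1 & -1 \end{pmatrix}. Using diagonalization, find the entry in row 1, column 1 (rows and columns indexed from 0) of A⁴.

-1

Characteristic polynomial: λ^2 - λ = λ(λ - 1), so the eigenvalues are 0, 1.
λ=1: eigenvector (2, 1).
λ=0: eigenvector (-1, -1).
P = [[2, -1], [1, -1]], D = diag(1, 0), P⁻¹ = [[1, -1], [1, -2]].
A⁴ = P·diag(1, 0)·P⁻¹ = [[2, -2], [1, -1]].
The requested entry is -1.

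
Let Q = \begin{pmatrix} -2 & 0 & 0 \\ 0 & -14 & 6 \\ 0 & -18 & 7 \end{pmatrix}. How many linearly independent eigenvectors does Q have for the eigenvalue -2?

Q + 2I = [[0, 0, 0], [0, -12, 6], [0, -18, 9]].
This matrix has rank 1, so its null space has dimension 3 − 1 = 2.

2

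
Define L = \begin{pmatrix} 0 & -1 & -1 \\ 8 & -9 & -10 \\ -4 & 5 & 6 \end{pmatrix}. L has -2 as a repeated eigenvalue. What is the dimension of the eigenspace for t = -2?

1

L + 2I = [[2, -1, -1], [8, -7, -10], [-4, 5, 8]].
This matrix has rank 2, so its null space has dimension 3 − 2 = 1.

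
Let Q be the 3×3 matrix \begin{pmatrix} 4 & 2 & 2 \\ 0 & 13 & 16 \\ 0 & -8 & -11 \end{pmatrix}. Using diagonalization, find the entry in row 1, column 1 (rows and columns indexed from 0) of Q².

Characteristic polynomial: μ^3 - 6μ^2 - 7μ + 60 = (μ - 5)(μ - 4)(μ + 3), so the eigenvalues are -3, 4, 5.
μ=-3: eigenvector (0, -1, 1).
μ=5: eigenvector (2, 2, -1).
μ=4: eigenvector (1, 0, 0).
P = [[0, 2, 1], [-1, 2, 0], [1, -1, 0]], D = diag(-3, 5, 4), P⁻¹ = [[0, 1, 2], [0, 1, 1], [1, -2, -2]].
Q² = P·diag(9, 25, 16)·P⁻¹ = [[16, 18, 18], [0, 41, 32], [0, -16, -7]].
The requested entry is 41.

41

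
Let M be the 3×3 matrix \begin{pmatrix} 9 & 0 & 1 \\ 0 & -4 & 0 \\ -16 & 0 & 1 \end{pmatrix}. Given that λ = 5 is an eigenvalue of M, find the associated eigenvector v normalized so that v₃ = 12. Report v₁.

M − 5I = [[4, 0, 1], [0, -9, 0], [-16, 0, -4]].
Solving (M − 5I)v = 0 gives the eigenspace spanned by (-3, 0, 12).
With v₃ = 12, v = (-3, 0, 12), so v₁ = -3.

-3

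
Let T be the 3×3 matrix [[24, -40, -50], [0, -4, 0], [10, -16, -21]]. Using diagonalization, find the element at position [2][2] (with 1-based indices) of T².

Characteristic polynomial: λ^3 + λ^2 - 16λ - 16 = (λ - 4)(λ + 1)(λ + 4), so the eigenvalues are -4, -1, 4.
λ=4: eigenvector (5, 0, 2).
λ=-4: eigenvector (5, 1, 2).
λ=-1: eigenvector (2, 0, 1).
P = [[5, 5, 2], [0, 1, 0], [2, 2, 1]], D = diag(4, -4, -1), P⁻¹ = [[1, -1, -2], [0, 1, 0], [-2, 0, 5]].
T² = P·diag(16, 16, 1)·P⁻¹ = [[76, 0, -150], [0, 16, 0], [30, 0, -59]].
The requested entry is 16.

16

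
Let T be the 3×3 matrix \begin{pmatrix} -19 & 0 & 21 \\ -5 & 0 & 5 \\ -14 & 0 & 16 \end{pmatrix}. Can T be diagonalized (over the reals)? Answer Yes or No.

Yes

Characteristic polynomial: p(μ) = μ^3 + 3μ^2 - 10μ = μ(μ - 2)(μ + 5).
All 3 eigenvalues are distinct, so T is diagonalizable.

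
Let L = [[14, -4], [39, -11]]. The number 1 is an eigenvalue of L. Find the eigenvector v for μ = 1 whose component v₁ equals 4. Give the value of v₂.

13

L − 1I = [[13, -4], [39, -12]].
Solving (L − 1I)v = 0 gives the eigenspace spanned by (4, 13).
With v₁ = 4, v = (4, 13), so v₂ = 13.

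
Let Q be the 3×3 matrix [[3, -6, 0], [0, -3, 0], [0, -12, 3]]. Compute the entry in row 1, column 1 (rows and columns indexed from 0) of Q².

Characteristic polynomial: r^3 - 3r^2 - 9r + 27 = (r - 3)^2(r + 3), so the eigenvalues are -3, 3, 3.
r=-3: eigenvector (1, 1, 2).
r=3: eigenvector (1, 0, 0).
r=3: eigenvector (0, 0, 1).
P = [[1, 1, 0], [1, 0, 0], [2, 0, 1]], D = diag(-3, 3, 3), P⁻¹ = [[0, 1, 0], [1, -1, 0], [0, -2, 1]].
Q² = P·diag(9, 9, 9)·P⁻¹ = [[9, 0, 0], [0, 9, 0], [0, 0, 9]].
The requested entry is 9.

9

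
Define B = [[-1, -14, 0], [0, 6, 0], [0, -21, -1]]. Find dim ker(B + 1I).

2

B + 1I = [[0, -14, 0], [0, 7, 0], [0, -21, 0]].
This matrix has rank 1, so its null space has dimension 3 − 1 = 2.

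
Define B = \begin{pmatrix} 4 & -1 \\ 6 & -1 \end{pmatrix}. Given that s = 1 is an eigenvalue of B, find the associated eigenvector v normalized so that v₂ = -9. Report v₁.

B − 1I = [[3, -1], [6, -2]].
Solving (B − 1I)v = 0 gives the eigenspace spanned by (-3, -9).
With v₂ = -9, v = (-3, -9), so v₁ = -3.

-3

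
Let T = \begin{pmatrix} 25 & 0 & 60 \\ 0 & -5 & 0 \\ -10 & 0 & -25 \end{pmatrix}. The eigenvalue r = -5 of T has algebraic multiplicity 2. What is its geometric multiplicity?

2

T + 5I = [[30, 0, 60], [0, 0, 0], [-10, 0, -20]].
This matrix has rank 1, so its null space has dimension 3 − 1 = 2.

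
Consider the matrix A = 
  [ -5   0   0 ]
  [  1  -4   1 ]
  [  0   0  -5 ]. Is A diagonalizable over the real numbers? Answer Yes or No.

Yes

Characteristic polynomial: p(s) = s^3 + 14s^2 + 65s + 100 = (s + 4)(s + 5)^2.
s = -5 has algebraic multiplicity 2; rank(A + 5I) = 1, so geometric multiplicity = 2.
Every eigenvalue has geometric = algebraic multiplicity, so A is diagonalizable.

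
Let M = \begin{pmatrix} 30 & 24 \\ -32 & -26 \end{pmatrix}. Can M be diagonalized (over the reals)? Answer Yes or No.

Characteristic polynomial: p(s) = s^2 - 4s - 12 = (s - 6)(s + 2).
All 2 eigenvalues are distinct, so M is diagonalizable.

Yes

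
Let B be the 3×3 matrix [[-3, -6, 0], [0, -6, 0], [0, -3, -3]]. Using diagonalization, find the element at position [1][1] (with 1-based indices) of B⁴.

Characteristic polynomial: r^3 + 12r^2 + 45r + 54 = (r + 3)^2(r + 6), so the eigenvalues are -6, -3, -3.
r=-3: eigenvector (1, 0, 1).
r=-6: eigenvector (2, 1, 1).
r=-3: eigenvector (0, 0, 1).
P = [[1, 2, 0], [0, 1, 0], [1, 1, 1]], D = diag(-3, -6, -3), P⁻¹ = [[1, -2, 0], [0, 1, 0], [-1, 1, 1]].
B⁴ = P·diag(81, 1296, 81)·P⁻¹ = [[81, 2430, 0], [0, 1296, 0], [0, 1215, 81]].
The requested entry is 81.

81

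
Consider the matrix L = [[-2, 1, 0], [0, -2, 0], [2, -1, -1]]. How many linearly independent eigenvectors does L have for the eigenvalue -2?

1

L + 2I = [[0, 1, 0], [0, 0, 0], [2, -1, 1]].
This matrix has rank 2, so its null space has dimension 3 − 2 = 1.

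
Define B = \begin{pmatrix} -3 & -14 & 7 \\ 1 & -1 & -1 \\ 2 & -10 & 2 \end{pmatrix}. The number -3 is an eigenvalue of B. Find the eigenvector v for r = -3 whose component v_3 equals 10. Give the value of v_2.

5

B + 3I = [[0, -14, 7], [1, 2, -1], [2, -10, 5]].
Solving (B + 3I)v = 0 gives the eigenspace spanned by (0, 5, 10).
With v_3 = 10, v = (0, 5, 10), so v_2 = 5.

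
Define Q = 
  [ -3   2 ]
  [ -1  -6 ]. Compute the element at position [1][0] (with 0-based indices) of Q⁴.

369

Characteristic polynomial: μ^2 + 9μ + 20 = (μ + 4)(μ + 5), so the eigenvalues are -5, -4.
μ=-4: eigenvector (-2, 1).
μ=-5: eigenvector (-1, 1).
P = [[-2, -1], [1, 1]], D = diag(-4, -5), P⁻¹ = [[-1, -1], [1, 2]].
Q⁴ = P·diag(256, 625)·P⁻¹ = [[-113, -738], [369, 994]].
The requested entry is 369.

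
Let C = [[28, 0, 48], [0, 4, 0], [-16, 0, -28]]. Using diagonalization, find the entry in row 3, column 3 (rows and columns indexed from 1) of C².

Characteristic polynomial: μ^3 - 4μ^2 - 16μ + 64 = (μ - 4)^2(μ + 4), so the eigenvalues are -4, 4, 4.
μ=-4: eigenvector (-3, 0, 2).
μ=4: eigenvector (0, 1, 0).
μ=4: eigenvector (-2, 0, 1).
P = [[-3, 0, -2], [0, 1, 0], [2, 0, 1]], D = diag(-4, 4, 4), P⁻¹ = [[1, 0, 2], [0, 1, 0], [-2, 0, -3]].
C² = P·diag(16, 16, 16)·P⁻¹ = [[16, 0, 0], [0, 16, 0], [0, 0, 16]].
The requested entry is 16.

16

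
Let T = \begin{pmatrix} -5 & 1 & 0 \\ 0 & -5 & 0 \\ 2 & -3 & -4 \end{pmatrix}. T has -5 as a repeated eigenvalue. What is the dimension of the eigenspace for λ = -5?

T + 5I = [[0, 1, 0], [0, 0, 0], [2, -3, 1]].
This matrix has rank 2, so its null space has dimension 3 − 2 = 1.

1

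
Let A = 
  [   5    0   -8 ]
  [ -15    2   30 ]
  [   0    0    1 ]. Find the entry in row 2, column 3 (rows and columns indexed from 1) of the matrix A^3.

Characteristic polynomial: r^3 - 8r^2 + 17r - 10 = (r - 5)(r - 2)(r - 1), so the eigenvalues are 1, 2, 5.
r=1: eigenvector (2, 0, 1).
r=2: eigenvector (0, 1, 0).
r=5: eigenvector (1, -5, 0).
P = [[2, 0, 1], [0, 1, -5], [1, 0, 0]], D = diag(1, 2, 5), P⁻¹ = [[0, 0, 1], [5, 1, -10], [1, 0, -2]].
A³ = P·diag(1, 8, 125)·P⁻¹ = [[125, 0, -248], [-585, 8, 1170], [0, 0, 1]].
The requested entry is 1170.

1170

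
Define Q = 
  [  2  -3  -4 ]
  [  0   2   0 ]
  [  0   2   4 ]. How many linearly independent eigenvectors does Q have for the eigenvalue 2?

1

Q − 2I = [[0, -3, -4], [0, 0, 0], [0, 2, 2]].
This matrix has rank 2, so its null space has dimension 3 − 2 = 1.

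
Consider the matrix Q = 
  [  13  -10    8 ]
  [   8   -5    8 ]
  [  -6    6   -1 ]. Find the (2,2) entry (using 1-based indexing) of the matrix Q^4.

-79

Characteristic polynomial: λ^3 - 7λ^2 + 7λ + 15 = (λ - 5)(λ - 3)(λ + 1), so the eigenvalues are -1, 3, 5.
λ=5: eigenvector (1, 0, -1).
λ=-1: eigenvector (-2, -2, 1).
λ=3: eigenvector (1, 1, 0).
P = [[1, -2, 1], [0, -2, 1], [-1, 1, 0]], D = diag(5, -1, 3), P⁻¹ = [[1, -1, 0], [1, -1, 1], [2, -1, 2]].
Q⁴ = P·diag(625, 1, 81)·P⁻¹ = [[785, -704, 160], [160, -79, 160], [-624, 624, 1]].
The requested entry is -79.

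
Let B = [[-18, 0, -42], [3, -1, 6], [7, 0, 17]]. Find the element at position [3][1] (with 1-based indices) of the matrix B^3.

Characteristic polynomial: μ^3 + 2μ^2 - 11μ - 12 = (μ - 3)(μ + 1)(μ + 4), so the eigenvalues are -4, -1, 3.
μ=-4: eigenvector (3, -1, -1).
μ=-1: eigenvector (0, 1, 0).
μ=3: eigenvector (-2, 0, 1).
P = [[3, 0, -2], [-1, 1, 0], [-1, 0, 1]], D = diag(-4, -1, 3), P⁻¹ = [[1, 0, 2], [1, 1, 2], [1, 0, 3]].
B³ = P·diag(-64, -1, 27)·P⁻¹ = [[-246, 0, -546], [63, -1, 126], [91, 0, 209]].
The requested entry is 91.

91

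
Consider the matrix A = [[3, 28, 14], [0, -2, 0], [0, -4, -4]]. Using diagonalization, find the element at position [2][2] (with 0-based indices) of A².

Characteristic polynomial: μ^3 + 3μ^2 - 10μ - 24 = (μ - 3)(μ + 2)(μ + 4), so the eigenvalues are -4, -2, 3.
μ=3: eigenvector (1, 0, 0).
μ=-2: eigenvector (0, 1, -2).
μ=-4: eigenvector (-2, 0, 1).
P = [[1, 0, -2], [0, 1, 0], [0, -2, 1]], D = diag(3, -2, -4), P⁻¹ = [[1, 4, 2], [0, 1, 0], [0, 2, 1]].
A² = P·diag(9, 4, 16)·P⁻¹ = [[9, -28, -14], [0, 4, 0], [0, 24, 16]].
The requested entry is 16.

16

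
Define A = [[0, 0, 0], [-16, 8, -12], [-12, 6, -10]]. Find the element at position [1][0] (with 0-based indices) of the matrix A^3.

-160

Characteristic polynomial: r^3 + 2r^2 - 8r = r(r - 2)(r + 4), so the eigenvalues are -4, 0, 2.
r=-4: eigenvector (0, -1, -1).
r=0: eigenvector (1, 2, 0).
r=2: eigenvector (0, 2, 1).
P = [[0, 1, 0], [-1, 2, 2], [-1, 0, 1]], D = diag(-4, 0, 2), P⁻¹ = [[-2, 1, -2], [1, 0, 0], [-2, 1, -1]].
A³ = P·diag(-64, 0, 8)·P⁻¹ = [[0, 0, 0], [-160, 80, -144], [-144, 72, -136]].
The requested entry is -160.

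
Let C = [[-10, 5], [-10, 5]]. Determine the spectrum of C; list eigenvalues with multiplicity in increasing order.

-5, 0

Characteristic polynomial: p(t) = t^2 + 5t = t(t + 5).
Roots (with multiplicity): -5, 0.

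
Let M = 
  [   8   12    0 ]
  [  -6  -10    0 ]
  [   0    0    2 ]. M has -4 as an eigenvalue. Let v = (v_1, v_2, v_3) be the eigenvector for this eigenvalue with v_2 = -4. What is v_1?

M + 4I = [[12, 12, 0], [-6, -6, 0], [0, 0, 6]].
Solving (M + 4I)v = 0 gives the eigenspace spanned by (4, -4, 0).
With v_2 = -4, v = (4, -4, 0), so v_1 = 4.

4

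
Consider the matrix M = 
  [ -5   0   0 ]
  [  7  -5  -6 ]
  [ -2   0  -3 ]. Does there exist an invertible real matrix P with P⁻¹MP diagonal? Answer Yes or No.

Characteristic polynomial: p(λ) = λ^3 + 13λ^2 + 55λ + 75 = (λ + 3)(λ + 5)^2.
λ = -5 has algebraic multiplicity 2; rank(M + 5I) = 2, so geometric multiplicity = 1.
Geometric multiplicity < algebraic multiplicity, so M is not diagonalizable.

No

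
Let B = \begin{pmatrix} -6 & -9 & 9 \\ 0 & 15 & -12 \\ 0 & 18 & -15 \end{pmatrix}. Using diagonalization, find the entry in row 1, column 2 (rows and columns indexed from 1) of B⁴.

3645

Characteristic polynomial: r^3 + 6r^2 - 9r - 54 = (r - 3)(r + 3)(r + 6), so the eigenvalues are -6, -3, 3.
r=3: eigenvector (0, 1, 1).
r=-6: eigenvector (1, 0, 0).
r=-3: eigenvector (3, 2, 3).
P = [[0, 1, 3], [1, 0, 2], [1, 0, 3]], D = diag(3, -6, -3), P⁻¹ = [[0, 3, -2], [1, 3, -3], [0, -1, 1]].
B⁴ = P·diag(81, 1296, 81)·P⁻¹ = [[1296, 3645, -3645], [0, 81, 0], [0, 0, 81]].
The requested entry is 3645.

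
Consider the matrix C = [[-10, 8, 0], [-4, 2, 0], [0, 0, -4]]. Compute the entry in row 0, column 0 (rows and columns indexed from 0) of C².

68

Characteristic polynomial: s^3 + 12s^2 + 44s + 48 = (s + 2)(s + 4)(s + 6), so the eigenvalues are -6, -4, -2.
s=-4: eigenvector (0, 0, 1).
s=-6: eigenvector (2, 1, 0).
s=-2: eigenvector (-1, -1, 0).
P = [[0, 2, -1], [0, 1, -1], [1, 0, 0]], D = diag(-4, -6, -2), P⁻¹ = [[0, 0, 1], [1, -1, 0], [1, -2, 0]].
C² = P·diag(16, 36, 4)·P⁻¹ = [[68, -64, 0], [32, -28, 0], [0, 0, 16]].
The requested entry is 68.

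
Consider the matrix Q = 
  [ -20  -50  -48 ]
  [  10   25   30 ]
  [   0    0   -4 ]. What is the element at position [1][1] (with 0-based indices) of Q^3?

Characteristic polynomial: μ^3 - μ^2 - 20μ = μ(μ - 5)(μ + 4), so the eigenvalues are -4, 0, 5.
μ=5: eigenvector (-2, 1, 0).
μ=0: eigenvector (5, -2, 0).
μ=-4: eigenvector (-3, 0, 1).
P = [[-2, 5, -3], [1, -2, 0], [0, 0, 1]], D = diag(5, 0, -4), P⁻¹ = [[2, 5, 6], [1, 2, 3], [0, 0, 1]].
Q³ = P·diag(125, 0, -64)·P⁻¹ = [[-500, -1250, -1308], [250, 625, 750], [0, 0, -64]].
The requested entry is 625.

625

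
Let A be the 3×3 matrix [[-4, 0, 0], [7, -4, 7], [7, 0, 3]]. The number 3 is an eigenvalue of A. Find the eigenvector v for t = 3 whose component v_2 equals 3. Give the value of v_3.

A − 3I = [[-7, 0, 0], [7, -7, 7], [7, 0, 0]].
Solving (A − 3I)v = 0 gives the eigenspace spanned by (0, 3, 3).
With v_2 = 3, v = (0, 3, 3), so v_3 = 3.

3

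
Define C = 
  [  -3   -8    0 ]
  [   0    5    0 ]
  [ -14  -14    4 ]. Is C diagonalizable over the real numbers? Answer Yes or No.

Characteristic polynomial: p(t) = t^3 - 6t^2 - 7t + 60 = (t - 5)(t - 4)(t + 3).
All 3 eigenvalues are distinct, so C is diagonalizable.

Yes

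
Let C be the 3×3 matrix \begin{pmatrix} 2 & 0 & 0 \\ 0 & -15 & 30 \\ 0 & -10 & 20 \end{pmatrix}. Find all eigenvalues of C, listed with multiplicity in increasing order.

0, 2, 5

Characteristic polynomial: p(λ) = λ^3 - 7λ^2 + 10λ = λ(λ - 5)(λ - 2).
Roots (with multiplicity): 0, 2, 5.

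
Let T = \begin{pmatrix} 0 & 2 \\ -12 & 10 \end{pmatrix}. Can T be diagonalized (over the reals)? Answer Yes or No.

Yes

Characteristic polynomial: p(s) = s^2 - 10s + 24 = (s - 6)(s - 4).
All 2 eigenvalues are distinct, so T is diagonalizable.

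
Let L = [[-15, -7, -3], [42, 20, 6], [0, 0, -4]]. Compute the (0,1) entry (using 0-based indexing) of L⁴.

Characteristic polynomial: λ^3 - λ^2 - 26λ - 24 = (λ - 6)(λ + 1)(λ + 4), so the eigenvalues are -4, -1, 6.
λ=6: eigenvector (1, -3, 0).
λ=-4: eigenvector (1, -2, 1).
λ=-1: eigenvector (1, -2, 0).
P = [[1, 1, 1], [-3, -2, -2], [0, 1, 0]], D = diag(6, -4, -1), P⁻¹ = [[-2, -1, 0], [0, 0, 1], [3, 1, -1]].
L⁴ = P·diag(1296, 256, 1)·P⁻¹ = [[-2589, -1295, 255], [7770, 3886, -510], [0, 0, 256]].
The requested entry is -1295.

-1295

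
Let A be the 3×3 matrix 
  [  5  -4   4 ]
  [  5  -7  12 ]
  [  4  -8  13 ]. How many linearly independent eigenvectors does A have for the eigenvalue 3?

A − 3I = [[2, -4, 4], [5, -10, 12], [4, -8, 10]].
This matrix has rank 2, so its null space has dimension 3 − 2 = 1.

1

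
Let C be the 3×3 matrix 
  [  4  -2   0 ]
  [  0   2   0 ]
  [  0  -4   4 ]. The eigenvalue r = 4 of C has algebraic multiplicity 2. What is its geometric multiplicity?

2

C − 4I = [[0, -2, 0], [0, -2, 0], [0, -4, 0]].
This matrix has rank 1, so its null space has dimension 3 − 1 = 2.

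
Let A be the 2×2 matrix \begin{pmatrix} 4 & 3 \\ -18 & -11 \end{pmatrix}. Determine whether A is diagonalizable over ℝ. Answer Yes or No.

Yes

Characteristic polynomial: p(r) = r^2 + 7r + 10 = (r + 2)(r + 5).
All 2 eigenvalues are distinct, so A is diagonalizable.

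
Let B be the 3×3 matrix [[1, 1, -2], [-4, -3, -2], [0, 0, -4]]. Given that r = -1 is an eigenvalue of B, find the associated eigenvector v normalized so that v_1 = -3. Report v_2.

B + 1I = [[2, 1, -2], [-4, -2, -2], [0, 0, -3]].
Solving (B + 1I)v = 0 gives the eigenspace spanned by (-3, 6, 0).
With v_1 = -3, v = (-3, 6, 0), so v_2 = 6.

6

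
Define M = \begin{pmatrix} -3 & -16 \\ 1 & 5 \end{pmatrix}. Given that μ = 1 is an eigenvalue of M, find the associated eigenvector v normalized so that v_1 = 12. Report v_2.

M − 1I = [[-4, -16], [1, 4]].
Solving (M − 1I)v = 0 gives the eigenspace spanned by (12, -3).
With v_1 = 12, v = (12, -3), so v_2 = -3.

-3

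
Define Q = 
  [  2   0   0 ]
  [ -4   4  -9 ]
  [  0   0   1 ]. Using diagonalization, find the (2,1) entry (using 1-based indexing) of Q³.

Characteristic polynomial: t^3 - 7t^2 + 14t - 8 = (t - 4)(t - 2)(t - 1), so the eigenvalues are 1, 2, 4.
t=2: eigenvector (1, 2, 0).
t=4: eigenvector (0, 1, 0).
t=1: eigenvector (0, 3, 1).
P = [[1, 0, 0], [2, 1, 3], [0, 0, 1]], D = diag(2, 4, 1), P⁻¹ = [[1, 0, 0], [-2, 1, -3], [0, 0, 1]].
Q³ = P·diag(8, 64, 1)·P⁻¹ = [[8, 0, 0], [-112, 64, -189], [0, 0, 1]].
The requested entry is -112.

-112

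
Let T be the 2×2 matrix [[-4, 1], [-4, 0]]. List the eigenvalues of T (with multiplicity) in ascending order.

Characteristic polynomial: p(s) = s^2 + 4s + 4 = (s + 2)^2.
Roots (with multiplicity): -2, -2.

-2, -2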